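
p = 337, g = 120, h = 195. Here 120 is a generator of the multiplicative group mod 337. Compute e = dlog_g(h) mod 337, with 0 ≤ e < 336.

Baby-step giant-step with m = ceil(sqrt(336)) = 19.
Baby table (120^j mod 337 for j=0..18):
  0:1  1:120  2:246  3:201  4:193  5:244  6:298  7:38
  8:179  9:249  10:224  11:257  12:173  13:203  14:96  15:62
  16:26  17:87  18:330
Giant step factor: 120^(-19) ≡ 270 (mod 337).
Scan 195·270^i mod 337 for i = 0, 1, …:
  i=0: 195   i=1: 78   i=2: 166   i=3: 336
  i=4: 67   i=5: 229   i=6: 159   i=7: 131
  i=8: 322   i=9: 331   i=10: 65   i=11: 26
Match at i=11, j=16: e = 11·19 + 16 = 225.

225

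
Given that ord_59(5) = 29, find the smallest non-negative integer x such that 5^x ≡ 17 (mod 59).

Successive powers of 5 modulo 59:
  5^0=1  5^1=5  5^2=25  5^3=7  5^4=35  5^5=57
  5^6=49  5^7=9  5^8=45  5^9=48  5^10=4  5^11=20
  5^12=41  5^13=28  5^14=22  5^15=51  5^16=19  5^17=36
  5^18=3  5^19=15  5^20=16  5^21=21  5^22=46  5^23=53
  5^24=29  5^25=27  5^26=17
So 5^26 ≡ 17 (mod 59), giving x = 26.

26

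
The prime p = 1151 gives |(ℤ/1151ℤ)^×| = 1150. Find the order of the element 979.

1150

The order of 979 must divide p − 1 = 1150 = 2 · 5^2 · 23.
Divisors: 1, 2, 5, 10, 23, 25, 46, 50, 115, 230, 575, 1150.
Check each in increasing order: 979^1 ≡ 979;  979^2 ≡ 809;  979^5 ≡ 521;  979^10 ≡ 956;  979^23 ≡ 562;  979^25 ≡ 13;  979^46 ≡ 470;  979^50 ≡ 169;  979^115 ≡ 91;  979^230 ≡ 224;  979^575 ≡ 1150;  979^1150 ≡ 1.
Smallest exponent giving 1 is 1150.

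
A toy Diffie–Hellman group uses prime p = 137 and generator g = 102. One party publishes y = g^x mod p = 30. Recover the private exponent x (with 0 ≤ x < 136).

110

Baby-step giant-step with m = ceil(sqrt(136)) = 12.
Baby table (102^j mod 137 for j=0..11):
  0:1  1:102  2:129  3:6  4:64  5:89  6:36  7:110
  8:123  9:79  10:112  11:53
Giant step factor: 102^(-12) ≡ 87 (mod 137).
Scan 30·87^i mod 137 for i = 0, 1, …:
  i=0: 30   i=1: 7   i=2: 61   i=3: 101
  i=4: 19   i=5: 9   i=6: 98   i=7: 32
  i=8: 44   i=9: 129
Match at i=9, j=2: x = 9·12 + 2 = 110.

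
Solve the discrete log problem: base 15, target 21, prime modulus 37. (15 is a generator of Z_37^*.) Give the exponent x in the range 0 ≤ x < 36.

Successive powers of 15 modulo 37:
  15^0=1  15^1=15  15^2=3  15^3=8  15^4=9  15^5=24
  15^6=27  15^7=35  15^8=7  15^9=31  15^10=21
So 15^10 ≡ 21 (mod 37), giving x = 10.

10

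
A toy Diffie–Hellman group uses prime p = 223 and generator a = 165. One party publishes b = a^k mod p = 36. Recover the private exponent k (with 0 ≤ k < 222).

172

Baby-step giant-step with m = ceil(sqrt(222)) = 15.
Baby table (165^j mod 223 for j=0..14):
  0:1  1:165  2:19  3:13  4:138  5:24  6:169  7:10
  8:89  9:190  10:130  11:42  12:17  13:129  14:100
Giant step factor: 165^(-15) ≡ 111 (mod 223).
Scan 36·111^i mod 223 for i = 0, 1, …:
  i=0: 36   i=1: 205   i=2: 9   i=3: 107
  i=4: 58   i=5: 194   i=6: 126   i=7: 160
  i=8: 143   i=9: 40   i=10: 203   i=11: 10
Match at i=11, j=7: k = 11·15 + 7 = 172.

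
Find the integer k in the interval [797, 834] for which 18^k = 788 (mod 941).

825

Compute 18^797 mod 941 = 832, then multiply by 18 repeatedly:
  18^797=832  18^798=861  18^799=442  18^800=428  18^801=176
  18^802=345  18^803=564  18^804=742  18^805=182  18^806=453
  18^807=626  18^808=917  18^809=509  18^810=693  18^811=241
  18^812=574  18^813=922  18^814=599  18^815=431  18^816=230
  18^817=376  18^818=181  18^819=435  18^820=302  18^821=731
  18^822=925  18^823=653  18^824=462  18^825=788
Found 788 at exponent 825.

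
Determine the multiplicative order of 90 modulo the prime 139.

The order of 90 must divide p − 1 = 138 = 2 · 3 · 23.
Divisors: 1, 2, 3, 6, 23, 46, 69, 138.
Check each in increasing order: 90^1 ≡ 90;  90^2 ≡ 38;  90^3 ≡ 84;  90^6 ≡ 106;  90^23 ≡ 97;  90^46 ≡ 96;  90^69 ≡ 138;  90^138 ≡ 1.
Smallest exponent giving 1 is 138.

138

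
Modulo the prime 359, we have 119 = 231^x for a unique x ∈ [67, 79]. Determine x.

67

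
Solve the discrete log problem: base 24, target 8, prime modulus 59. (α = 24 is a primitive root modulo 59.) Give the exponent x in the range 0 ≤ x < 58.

Baby-step giant-step with m = ceil(sqrt(58)) = 8.
Baby table (24^j mod 59 for j=0..7):
  0:1  1:24  2:45  3:18  4:19  5:43  6:29  7:47
Giant step factor: 24^(-8) ≡ 17 (mod 59).
Scan 8·17^i mod 59 for i = 0, 1, …:
  i=0: 8   i=1: 18
Match at i=1, j=3: x = 1·8 + 3 = 11.

11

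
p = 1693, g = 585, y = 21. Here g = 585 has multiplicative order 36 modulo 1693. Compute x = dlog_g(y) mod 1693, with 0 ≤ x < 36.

29

Successive powers of 585 modulo 1693:
  585^0=1  585^1=585  585^2=239  585^3=989  585^4=1252  585^5=1044
  585^6=1260  585^7=645  585^8=1479  585^9=92  585^10=1337  585^11=1672
  585^12=1259  585^13=60  585^14=1240  585^15=796  585^16=85  585^17=628
  585^18=1692  585^19=1108  585^20=1454  585^21=704  585^22=441  585^23=649
  585^24=433  585^25=1048  585^26=214  585^27=1601  585^28=356  585^29=21
So 585^29 ≡ 21 (mod 1693), giving x = 29.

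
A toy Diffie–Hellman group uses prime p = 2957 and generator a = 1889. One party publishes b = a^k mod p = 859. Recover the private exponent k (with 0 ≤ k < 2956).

2441

Baby-step giant-step with m = ceil(sqrt(2956)) = 55.
Baby table (1889^j mod 2957 for j=0..54):
  0:1  1:1889  2:2179  3:2944  4:2056  5:1243  6:169  7:2842
  8:1583  9:760  10:1495  11:120  12:1948  13:1264  14:1397  15:1289
  16:1310  17:2538  18:985  19:712  20:2490  21:1980  22:2572  23:157
  24:873  25:2048  26:916  27:479  28:2946  29:2877  30:2644  31:143
  32:1040  33:1112  34:1098  35:1265  36:329  37:511  38:1297  39:1637
  40:2228  41:881  42:2375  43:606  44:375  45:1652  46:993  47:1039
  48:2180  49:1876  50:1278  51:1230  52:2225  53:1128  54:1752
Giant step factor: 1889^(-55) ≡ 651 (mod 2957).
Scan 859·651^i mod 2957 for i = 0, 1, …:
  i=0: 859   i=1: 336   i=2: 2875   i=3: 2801
  i=4: 1939   i=5: 2607   i=6: 2796   i=7: 1641
  i=8: 814   i=9: 611     …   i=43: 2633
  i=44: 1980
Match at i=44, j=21: k = 44·55 + 21 = 2441.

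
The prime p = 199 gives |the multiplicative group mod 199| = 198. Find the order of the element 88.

The order of 88 must divide p − 1 = 198 = 2 · 3^2 · 11.
Divisors: 1, 2, 3, 6, 9, 11, 18, 22, 33, 66, 99, 198.
Check each in increasing order: 88^1 ≡ 88;  88^2 ≡ 182;  88^3 ≡ 96;  88^6 ≡ 62;  88^9 ≡ 181;  88^11 ≡ 107;  88^18 ≡ 125;  88^22 ≡ 106;  88^33 ≡ 198;  88^66 ≡ 1.
Smallest exponent giving 1 is 66.

66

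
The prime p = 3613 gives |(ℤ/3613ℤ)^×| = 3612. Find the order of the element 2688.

The order of 2688 must divide p − 1 = 3612 = 2^2 · 3 · 7 · 43.
Divisors: 1, 2, 3, 4, 6, 7, 12, 14, 21, 28, 42, 43, 84, 86, 129, 172, 258, 301, 516, 602, 903, 1204, 1806, 3612.
Check each in increasing order: 2688^1 ≡ 2688;  2688^2 ≡ 2957;  2688^3 ≡ 3429;  2688^4 ≡ 389;  2688^6 ≡ 1339;  2688^7 ≡ 684;  2688^12 ≡ 873;  2688^14 ≡ 1779;  2688^21 ≡ 2868;  2688^28 ≡ 3466;  2688^42 ≡ 2236;  2688^43 ≡ 1949;  2688^84 ≡ 2917;  2688^86 ≡ 1338;  2688^129 ≡ 2789;  2688^172 ≡ 1809;  2688^258 ≡ 3345;  2688^301 ≡ 1553;  2688^516 ≡ 3177;  2688^602 ≡ 1938;  2688^903 ≡ 85;  2688^1204 ≡ 1937;  2688^1806 ≡ 3612;  2688^3612 ≡ 1.
Smallest exponent giving 1 is 3612.

3612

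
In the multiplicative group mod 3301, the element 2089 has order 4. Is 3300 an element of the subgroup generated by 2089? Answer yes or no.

⟨2089⟩ has order 4; its elements mod 3301 are {1, 1212, 2089, 3300}.
3300 is in this set.

yes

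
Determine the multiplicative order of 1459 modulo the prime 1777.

888

The order of 1459 must divide p − 1 = 1776 = 2^4 · 3 · 37.
Divisors: 1, 2, 3, 4, 6, 8, 12, 16, 24, 37, 48, 74, 111, 148, 222, 296, 444, 592, 888, 1776.
Check each in increasing order: 1459^1 ≡ 1459;  1459^2 ≡ 1612;  1459^3 ≡ 937;  1459^4 ≡ 570;  1459^6 ≡ 131;  1459^8 ≡ 1486;  1459^12 ≡ 1168;  1459^16 ≡ 1162;  1459^24 ≡ 1265;  1459^37 ≡ 1656;  1459^48 ≡ 925;  1459^74 ≡ 425;  1459^111 ≡ 108;  1459^148 ≡ 1148;  1459^222 ≡ 1002;  1459^296 ≡ 1147;  1459^444 ≡ 1776;  1459^592 ≡ 629;  1459^888 ≡ 1.
Smallest exponent giving 1 is 888.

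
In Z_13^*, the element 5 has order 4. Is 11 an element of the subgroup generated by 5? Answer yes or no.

no

⟨5⟩ has order 4; its elements mod 13 are {1, 5, 8, 12}.
11 is not in this set.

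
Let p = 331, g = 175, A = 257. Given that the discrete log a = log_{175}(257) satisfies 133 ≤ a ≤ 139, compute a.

Compute 175^133 mod 331 = 277, then multiply by 175 repeatedly:
  175^133=277  175^134=149  175^135=257
Found 257 at exponent 135.

135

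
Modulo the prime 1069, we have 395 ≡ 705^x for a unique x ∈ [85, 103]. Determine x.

92

Compute 705^85 mod 1069 = 174, then multiply by 705 repeatedly:
  705^85=174  705^86=804  705^87=250  705^88=934  705^89=1035
  705^90=617  705^91=971  705^92=395
Found 395 at exponent 92.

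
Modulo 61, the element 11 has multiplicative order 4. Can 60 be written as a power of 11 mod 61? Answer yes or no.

yes

⟨11⟩ has order 4; its elements mod 61 are {1, 11, 50, 60}.
60 is in this set.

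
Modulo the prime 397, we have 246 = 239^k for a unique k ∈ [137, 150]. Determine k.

Compute 239^137 mod 397 = 376, then multiply by 239 repeatedly:
  239^137=376  239^138=142  239^139=193  239^140=75  239^141=60
  239^142=48  239^143=356  239^144=126  239^145=339  239^146=33
  239^147=344  239^148=37  239^149=109  239^150=246
Found 246 at exponent 150.

150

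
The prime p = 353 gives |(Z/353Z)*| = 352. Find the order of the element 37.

352

The order of 37 must divide p − 1 = 352 = 2^5 · 11.
Divisors: 1, 2, 4, 8, 11, 16, 22, 32, 44, 88, 176, 352.
Check each in increasing order: 37^1 ≡ 37;  37^2 ≡ 310;  37^4 ≡ 84;  37^8 ≡ 349;  37^11 ≡ 10;  37^16 ≡ 16;  37^22 ≡ 100;  37^32 ≡ 256;  37^44 ≡ 116;  37^88 ≡ 42;  37^176 ≡ 352;  37^352 ≡ 1.
Smallest exponent giving 1 is 352.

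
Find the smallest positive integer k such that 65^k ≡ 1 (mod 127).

The order of 65 must divide p − 1 = 126 = 2 · 3^2 · 7.
Divisors: 1, 2, 3, 6, 7, 9, 14, 18, 21, 42, 63, 126.
Check each in increasing order: 65^1 ≡ 65;  65^2 ≡ 34;  65^3 ≡ 51;  65^6 ≡ 61;  65^7 ≡ 28;  65^9 ≡ 63;  65^14 ≡ 22;  65^18 ≡ 32;  65^21 ≡ 108;  65^42 ≡ 107;  65^63 ≡ 126;  65^126 ≡ 1.
Smallest exponent giving 1 is 126.

126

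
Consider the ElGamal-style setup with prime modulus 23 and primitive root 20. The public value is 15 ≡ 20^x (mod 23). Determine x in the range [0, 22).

21

Successive powers of 20 modulo 23:
  20^0=1  20^1=20  20^2=9  20^3=19  20^4=12  20^5=10
  20^6=16  20^7=21  20^8=6  20^9=5  20^10=8  20^11=22
  20^12=3  20^13=14  20^14=4  20^15=11  20^16=13  20^17=7
  20^18=2  20^19=17  20^20=18  20^21=15
So 20^21 ≡ 15 (mod 23), giving x = 21.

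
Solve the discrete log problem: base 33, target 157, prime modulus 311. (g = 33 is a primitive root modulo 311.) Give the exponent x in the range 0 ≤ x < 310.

Baby-step giant-step with m = ceil(sqrt(310)) = 18.
Baby table (33^j mod 311 for j=0..17):
  0:1  1:33  2:156  3:172  4:78  5:86  6:39  7:43
  8:175  9:177  10:243  11:244  12:277  13:122  14:294  15:61
  16:147  17:186
Giant step factor: 33^(-18) ≡ 201 (mod 311).
Scan 157·201^i mod 311 for i = 0, 1, …:
  i=0: 157   i=1: 146   i=2: 112   i=3: 120
  i=4: 173   i=5: 252   i=6: 270   i=7: 156
Match at i=7, j=2: x = 7·18 + 2 = 128.

128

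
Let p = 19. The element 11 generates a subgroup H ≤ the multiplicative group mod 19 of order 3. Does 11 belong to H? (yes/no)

⟨11⟩ has order 3; its elements mod 19 are {1, 7, 11}.
11 is in this set.

yes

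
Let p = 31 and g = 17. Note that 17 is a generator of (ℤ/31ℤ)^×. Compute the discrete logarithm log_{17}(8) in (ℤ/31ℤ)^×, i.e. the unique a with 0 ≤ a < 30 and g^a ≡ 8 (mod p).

6

Successive powers of 17 modulo 31:
  17^0=1  17^1=17  17^2=10  17^3=15  17^4=7  17^5=26
  17^6=8
So 17^6 ≡ 8 (mod 31), giving a = 6.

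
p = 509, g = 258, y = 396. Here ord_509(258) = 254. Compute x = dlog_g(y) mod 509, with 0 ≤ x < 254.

123

Baby-step giant-step with m = ceil(sqrt(254)) = 16.
Baby table (258^j mod 509 for j=0..15):
  0:1  1:258  2:394  3:361  4:500  5:223  6:17  7:314
  8:81  9:29  10:356  11:228  12:289  13:248  14:359  15:493
Giant step factor: 258^(-16) ≡ 409 (mod 509).
Scan 396·409^i mod 509 for i = 0, 1, …:
  i=0: 396   i=1: 102   i=2: 489   i=3: 473
  i=4: 37   i=5: 372   i=6: 466   i=7: 228
Match at i=7, j=11: x = 7·16 + 11 = 123.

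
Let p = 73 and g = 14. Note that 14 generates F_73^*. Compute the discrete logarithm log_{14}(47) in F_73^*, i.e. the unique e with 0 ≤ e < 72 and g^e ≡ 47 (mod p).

Baby-step giant-step with m = ceil(sqrt(72)) = 9.
Baby table (14^j mod 73 for j=0..8):
  0:1  1:14  2:50  3:43  4:18  5:33  6:24  7:44
  8:32
Giant step factor: 14^(-9) ≡ 22 (mod 73).
Scan 47·22^i mod 73 for i = 0, 1, …:
  i=0: 47   i=1: 12   i=2: 45   i=3: 41
  i=4: 26   i=5: 61   i=6: 28   i=7: 32
Match at i=7, j=8: e = 7·9 + 8 = 71.

71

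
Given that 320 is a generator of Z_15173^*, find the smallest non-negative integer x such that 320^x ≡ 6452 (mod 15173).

9967

Baby-step giant-step with m = ceil(sqrt(15172)) = 124.
Baby table (320^j mod 15173 for j=0..123):
  0:1  1:320  2:11362  3:9493  4:3160  5:9782  6:4602  7:859
  8:1766  9:3719  10:6586  11:13646  12:12069  13:8138  14:9577  15:14867
  16:8291  17:13018  18:8358  19:4112  20:10962  21:2877  22:10260  23:5832
  24:15134  25:2693  26:12072  27:9098  28:13317  29:13000  30:2598  31:12018
  32:6991  33:6689  34:1087  35:14034  36:14845  37:1251  38:5822  39:11934
  40:10457  41:8180  42:7844  43:6535  44:12499  45:9181  46:9531  47:147
  48:1521  49:1184  50:14728  51:9330  52:11692  53:8882  54:4889  55:1661
  56:465  57:12243  58:3126  59:14075  60:12792  61:11903  62:537  63:4937
  64:1848  65:14786  66:12717  67:3076  68:13248  69:6093  70:7616  71:9440
  72:1373  73:14516  74:2182  75:282  76:14375  77:2581  78:6578  79:11086
  80:12211  81:8059  82:14643  83:12476  84:1821  85:6146  86:9403  87:4706
  88:3793  89:15093  90:4746  91:1420  92:14383  93:5141  94:6436  95:11165
  96:7145  97:10450  98:5940  99:4175  100:776  101:5552  102:1399  103:7663
  104:9307  105:4332  106:5497  107:14145  108:4846  109:3074  110:12608  111:13715
  112:3803  113:3120  114:12155  115:5312  116:464  117:11923  118:6937  119:4582
  120:9632  121:2121  122:11108  123:4078
Giant step factor: 320^(-124) ≡ 4996 (mod 15173).
Scan 6452·4996^i mod 15173 for i = 0, 1, …:
  i=0: 6452   i=1: 6740   i=2: 4153   i=3: 6897
  i=4: 14702   i=5: 13872   i=6: 9421   i=7: 670
  i=8: 9260   i=9: 483     …   i=79: 12054
  i=80: 147
Match at i=80, j=47: x = 80·124 + 47 = 9967.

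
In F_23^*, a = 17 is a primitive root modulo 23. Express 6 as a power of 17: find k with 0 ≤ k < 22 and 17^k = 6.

12

Successive powers of 17 modulo 23:
  17^0=1  17^1=17  17^2=13  17^3=14  17^4=8  17^5=21
  17^6=12  17^7=20  17^8=18  17^9=7  17^10=4  17^11=22
  17^12=6
So 17^12 ≡ 6 (mod 23), giving k = 12.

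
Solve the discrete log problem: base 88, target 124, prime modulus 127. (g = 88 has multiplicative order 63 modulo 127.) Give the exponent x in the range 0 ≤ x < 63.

Baby-step giant-step with m = ceil(sqrt(63)) = 8.
Baby table (88^j mod 127 for j=0..7):
  0:1  1:88  2:124  3:117  4:9  5:30  6:100  7:37
Giant step factor: 88^(-8) ≡ 69 (mod 127).
Scan 124·69^i mod 127 for i = 0, 1, …:
  i=0: 124
Match at i=0, j=2: x = 0·8 + 2 = 2.

2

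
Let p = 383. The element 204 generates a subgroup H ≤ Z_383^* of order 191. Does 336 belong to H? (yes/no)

336 ∈ ⟨204⟩ iff 336^191 ≡ 1 (mod 383), since |⟨204⟩| = 191.
336^191 mod 383 = 1.
Since 1 = 1, 336 lies in the subgroup.

yes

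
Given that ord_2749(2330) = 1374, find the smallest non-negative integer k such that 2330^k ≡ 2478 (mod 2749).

766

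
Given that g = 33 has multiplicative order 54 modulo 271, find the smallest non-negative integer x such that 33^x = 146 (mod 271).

33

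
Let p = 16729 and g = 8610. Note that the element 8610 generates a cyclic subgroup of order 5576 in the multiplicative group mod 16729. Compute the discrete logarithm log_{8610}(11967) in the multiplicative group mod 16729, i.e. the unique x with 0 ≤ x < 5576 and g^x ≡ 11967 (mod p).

Baby-step giant-step with m = ceil(sqrt(5576)) = 75.
Baby table (8610^j mod 16729 for j=0..74):
  0:1  1:8610  2:5901  3:1637  4:8752  5:7304  6:3129  7:7000
  8:12142  9:3099  10:16364  11:2402  12:4176  13:4739  14:759  15:10680
  16:12216  17:4537  18:1355  19:6437  20:16122  21:9907  22:14828  23:10081
  24:7358  25:16386  26:7803  27:166  28:7295  29:9284  30:4078  31:14138
  32:7976  33:815  34:7699  35:8092  36:12564  37:6326  38:13965  39:7327
  40:411  41:8891  42:16335  43:3647  44:337  45:7453  46:14615  47:16341
  48:5120  49:2285  50:546  51:211  52:9978  53:7165  54:10827  55:6482
  56:2076  57:7788  58:4848  59:2425  60:1458  61:6630  62:4952  63:11228
  64:12918  65:9588  66:11794  67:1310  68:3754  69:1512  70:3158  71:5755
  72:15981  73:385  74:2508
Giant step factor: 8610^(-75) ≡ 10446 (mod 16729).
Scan 11967·10446^i mod 16729 for i = 0, 1, …:
  i=0: 11967   i=1: 8194   i=2: 8960   i=3: 14134
  i=4: 10339   i=5: 15499   i=6: 16021   i=7: 15179
  i=8: 2372   i=9: 2263     …   i=53: 9805
  i=54: 8092
Match at i=54, j=35: x = 54·75 + 35 = 4085.

4085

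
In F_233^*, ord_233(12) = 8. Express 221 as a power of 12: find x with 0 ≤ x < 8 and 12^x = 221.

Successive powers of 12 modulo 233:
  12^0=1  12^1=12  12^2=144  12^3=97  12^4=232  12^5=221
So 12^5 ≡ 221 (mod 233), giving x = 5.

5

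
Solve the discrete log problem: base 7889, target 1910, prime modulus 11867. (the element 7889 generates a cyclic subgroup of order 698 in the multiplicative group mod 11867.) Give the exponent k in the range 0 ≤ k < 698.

499

Baby-step giant-step with m = ceil(sqrt(698)) = 27.
Baby table (7889^j mod 11867 for j=0..26):
  0:1  1:7889  2:5773  3:9518  4:4993  5:3204  6:11513  7:7906
  8:9349  9:856  10:661  11:5016  12:6646  13:1888  14:1347  15:5518
  16:3346  17:4386  18:8849  19:8067  20:9709  21:4683  22:2216  23:1933
  24:342  25:4229  26:4444
Giant step factor: 7889^(-27) ≡ 2411 (mod 11867).
Scan 1910·2411^i mod 11867 for i = 0, 1, …:
  i=0: 1910   i=1: 614   i=2: 8846   i=3: 2707
  i=4: 11594   i=5: 6349   i=6: 10876   i=7: 7833
  i=8: 4966   i=9: 11090     …   i=17: 5100
  i=18: 1888
Match at i=18, j=13: k = 18·27 + 13 = 499.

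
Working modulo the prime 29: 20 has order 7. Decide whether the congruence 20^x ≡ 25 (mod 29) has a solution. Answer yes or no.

yes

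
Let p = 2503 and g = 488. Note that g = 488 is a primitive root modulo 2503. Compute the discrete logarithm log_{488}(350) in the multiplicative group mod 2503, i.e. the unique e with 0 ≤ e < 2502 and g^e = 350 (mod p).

Baby-step giant-step with m = ceil(sqrt(2502)) = 51.
Baby table (488^j mod 2503 for j=0..50):
  0:1  1:488  2:359  3:2485  4:1228  5:1047  6:324  7:423
  8:1178  9:1677  10:2398  11:1323  12:2353  13:1890  14:1216  15:197
  16:1022  17:639  18:1460  19:1628  20:1013  21:1253  22:732  23:1790
  24:2476  25:1842  26:319  27:486  28:1886  29:1767  30:1264  31:1094
  32:733  33:2278  34:332  35:1824  36:1547  37:1533  38:2210  39:2190
  40:2442  41:268  42:628  43:1098  44:182  45:1211  46:260  47:1730
  48:729  49:326  50:1399
Giant step factor: 488^(-51) ≡ 1068 (mod 2503).
Scan 350·1068^i mod 2503 for i = 0, 1, …:
  i=0: 350   i=1: 853   i=2: 2415   i=3: 1130
  i=4: 394   i=5: 288   i=6: 2218   i=7: 986
  i=8: 1788   i=9: 2298     …   i=43: 1150
  i=44: 1730
Match at i=44, j=47: e = 44·51 + 47 = 2291.

2291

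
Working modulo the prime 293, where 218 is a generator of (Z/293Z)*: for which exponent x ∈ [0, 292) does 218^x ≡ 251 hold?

273

Baby-step giant-step with m = ceil(sqrt(292)) = 18.
Baby table (218^j mod 293 for j=0..17):
  0:1  1:218  2:58  3:45  4:141  5:266  6:267  7:192
  8:250  9:2  10:143  11:116  12:90  13:282  14:239  15:241
  16:91  17:207
Giant step factor: 218^(-18) ≡ 220 (mod 293).
Scan 251·220^i mod 293 for i = 0, 1, …:
  i=0: 251   i=1: 136   i=2: 34   i=3: 155
  i=4: 112   i=5: 28   i=6: 7   i=7: 75
  i=8: 92   i=9: 23     …   i=14: 180
  i=15: 45
Match at i=15, j=3: x = 15·18 + 3 = 273.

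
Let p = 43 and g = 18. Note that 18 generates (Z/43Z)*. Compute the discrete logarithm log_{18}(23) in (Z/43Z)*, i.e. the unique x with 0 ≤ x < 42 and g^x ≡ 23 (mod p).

2

Baby-step giant-step with m = ceil(sqrt(42)) = 7.
Baby table (18^j mod 43 for j=0..6):
  0:1  1:18  2:23  3:27  4:13  5:19  6:41
Giant step factor: 18^(-7) ≡ 37 (mod 43).
Scan 23·37^i mod 43 for i = 0, 1, …:
  i=0: 23
Match at i=0, j=2: x = 0·7 + 2 = 2.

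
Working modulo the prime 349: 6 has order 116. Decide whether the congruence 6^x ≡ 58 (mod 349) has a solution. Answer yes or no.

58 ∈ ⟨6⟩ iff 58^116 ≡ 1 (mod 349), since |⟨6⟩| = 116.
58^116 mod 349 = 1.
Since 1 = 1, 58 lies in the subgroup.

yes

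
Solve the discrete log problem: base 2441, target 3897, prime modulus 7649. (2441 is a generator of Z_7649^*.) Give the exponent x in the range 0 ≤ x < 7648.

226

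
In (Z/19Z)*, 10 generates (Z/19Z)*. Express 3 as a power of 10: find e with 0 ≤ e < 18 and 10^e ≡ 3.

5

Successive powers of 10 modulo 19:
  10^0=1  10^1=10  10^2=5  10^3=12  10^4=6  10^5=3
So 10^5 ≡ 3 (mod 19), giving e = 5.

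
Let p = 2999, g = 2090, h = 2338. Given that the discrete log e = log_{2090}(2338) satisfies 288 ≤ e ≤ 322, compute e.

Compute 2090^288 mod 2999 = 2477, then multiply by 2090 repeatedly:
  2090^288=2477  2090^289=656  2090^290=497  2090^291=1076  2090^292=2589
  2090^293=814  2090^294=827  2090^295=1006  2090^296=241  2090^297=2857
  2090^298=121  2090^299=974  2090^300=2338
Found 2338 at exponent 300.

300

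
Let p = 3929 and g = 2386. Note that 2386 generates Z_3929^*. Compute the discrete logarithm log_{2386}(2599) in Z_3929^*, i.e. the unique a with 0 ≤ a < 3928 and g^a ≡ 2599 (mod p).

Baby-step giant-step with m = ceil(sqrt(3928)) = 63.
Baby table (2386^j mod 3929 for j=0..62):
  0:1  1:2386  2:3804  3:354  4:3838  5:2898  6:3517  7:3147
  8:423  9:3454  10:2131  11:440  12:797  13:6  14:2529  15:3179
  16:2124  17:3383  18:1672  19:1457  20:3166  21:2538  22:1079  23:999
  24:2640  25:853  26:36  27:3387  28:3358  29:957  30:653  31:2174
  32:884  33:3280  34:3441  35:2545  36:2065  37:124  38:1189  39:216
  40:677  41:503  42:1813  43:3918  44:1257  45:1375  46:35  47:1001
  48:3483  49:603  50:744  51:3205  52:1296  53:133  54:3018  55:3020
  56:3863  57:3613  58:392  59:210  60:2077  61:1253  62:3618
Giant step factor: 2386^(-63) ≡ 2541 (mod 3929).
Scan 2599·2541^i mod 3929 for i = 0, 1, …:
  i=0: 2599   i=1: 3339   i=2: 1688   i=3: 2669
  i=4: 475   i=5: 772   i=6: 1081   i=7: 450
  i=8: 111   i=9: 3092     …   i=34: 411
  i=35: 3166
Match at i=35, j=20: a = 35·63 + 20 = 2225.

2225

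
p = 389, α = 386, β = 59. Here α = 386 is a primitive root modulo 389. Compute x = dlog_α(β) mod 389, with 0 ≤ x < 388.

Baby-step giant-step with m = ceil(sqrt(388)) = 20.
Baby table (386^j mod 389 for j=0..19):
  0:1  1:386  2:9  3:362  4:81  5:146  6:340  7:147
  8:337  9:156  10:310  11:237  12:67  13:188  14:214  15:136
  16:370  17:57  18:218  19:124
Giant step factor: 386^(-20) ≡ 206 (mod 389).
Scan 59·206^i mod 389 for i = 0, 1, …:
  i=0: 59   i=1: 95   i=2: 120   i=3: 213
  i=4: 310
Match at i=4, j=10: x = 4·20 + 10 = 90.

90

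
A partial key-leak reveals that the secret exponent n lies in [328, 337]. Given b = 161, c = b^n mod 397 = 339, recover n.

335

Compute 161^328 mod 397 = 168, then multiply by 161 repeatedly:
  161^328=168  161^329=52  161^330=35  161^331=77  161^332=90
  161^333=198  161^334=118  161^335=339
Found 339 at exponent 335.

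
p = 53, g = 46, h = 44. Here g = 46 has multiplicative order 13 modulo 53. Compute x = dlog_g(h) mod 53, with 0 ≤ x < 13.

8

Successive powers of 46 modulo 53:
  46^0=1  46^1=46  46^2=49  46^3=28  46^4=16  46^5=47
  46^6=42  46^7=24  46^8=44
So 46^8 ≡ 44 (mod 53), giving x = 8.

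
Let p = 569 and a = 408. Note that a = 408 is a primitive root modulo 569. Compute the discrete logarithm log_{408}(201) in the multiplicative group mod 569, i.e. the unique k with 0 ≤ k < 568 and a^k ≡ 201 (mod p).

171

Baby-step giant-step with m = ceil(sqrt(568)) = 24.
Baby table (408^j mod 569 for j=0..23):
  0:1  1:408  2:316  3:334  4:281  5:279  6:32  7:538
  8:439  9:446  10:457  11:393  12:455  13:146  14:392  15:47
  16:399  17:58  18:335  19:120  20:26  21:366  22:250  23:149
Giant step factor: 408^(-24) ≡ 25 (mod 569).
Scan 201·25^i mod 569 for i = 0, 1, …:
  i=0: 201   i=1: 473   i=2: 445   i=3: 314
  i=4: 453   i=5: 514   i=6: 332   i=7: 334
Match at i=7, j=3: k = 7·24 + 3 = 171.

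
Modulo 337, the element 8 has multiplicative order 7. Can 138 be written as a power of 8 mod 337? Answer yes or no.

no

138 ∈ ⟨8⟩ iff 138^7 ≡ 1 (mod 337), since |⟨8⟩| = 7.
138^7 mod 337 = 272.
Since 272 ≠ 1, 138 does not lie in the subgroup.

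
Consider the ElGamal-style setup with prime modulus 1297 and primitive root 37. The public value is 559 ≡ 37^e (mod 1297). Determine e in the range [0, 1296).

Baby-step giant-step with m = ceil(sqrt(1296)) = 36.
Baby table (37^j mod 1297 for j=0..35):
  0:1  1:37  2:72  3:70  4:1293  5:1149  6:1009  7:1017
  8:16  9:592  10:1152  11:1120  12:1233  13:226  14:580  15:708
  16:256  17:393  18:274  19:1059  20:273  21:1022  22:201  23:952
  24:205  25:1100  26:493  27:83  28:477  29:788  30:622  31:965
  32:686  33:739  34:106  35:31
Giant step factor: 37^(-36) ≡ 1150 (mod 1297).
Scan 559·1150^i mod 1297 for i = 0, 1, …:
  i=0: 559   i=1: 835   i=2: 470   i=3: 948
  i=4: 720   i=5: 514   i=6: 965
Match at i=6, j=31: e = 6·36 + 31 = 247.

247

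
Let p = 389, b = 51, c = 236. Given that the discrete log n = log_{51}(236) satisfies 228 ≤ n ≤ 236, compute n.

232

Compute 51^228 mod 389 = 193, then multiply by 51 repeatedly:
  51^228=193  51^229=118  51^230=183  51^231=386  51^232=236
Found 236 at exponent 232.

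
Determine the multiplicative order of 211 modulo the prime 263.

262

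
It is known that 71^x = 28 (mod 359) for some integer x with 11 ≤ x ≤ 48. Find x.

43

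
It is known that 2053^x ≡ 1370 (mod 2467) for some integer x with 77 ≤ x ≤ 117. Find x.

Compute 2053^77 mod 2467 = 1620, then multiply by 2053 repeatedly:
  2053^77=1620  2053^78=344  2053^79=670  2053^80=1391  2053^81=1404
  2053^82=956  2053^83=1403  2053^84=1370
Found 1370 at exponent 84.

84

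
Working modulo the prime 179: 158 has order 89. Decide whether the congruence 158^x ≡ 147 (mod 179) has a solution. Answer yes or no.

147 ∈ ⟨158⟩ iff 147^89 ≡ 1 (mod 179), since |⟨158⟩| = 89.
147^89 mod 179 = 1.
Since 1 = 1, 147 lies in the subgroup.

yes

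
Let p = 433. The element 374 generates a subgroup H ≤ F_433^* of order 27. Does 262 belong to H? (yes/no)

262 ∈ ⟨374⟩ iff 262^27 ≡ 1 (mod 433), since |⟨374⟩| = 27.
262^27 mod 433 = 238.
Since 238 ≠ 1, 262 does not lie in the subgroup.

no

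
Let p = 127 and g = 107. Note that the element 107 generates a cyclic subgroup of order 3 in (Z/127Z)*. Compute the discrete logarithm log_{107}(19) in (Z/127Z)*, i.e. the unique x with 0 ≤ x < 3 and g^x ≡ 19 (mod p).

2

Successive powers of 107 modulo 127:
  107^0=1  107^1=107  107^2=19
So 107^2 ≡ 19 (mod 127), giving x = 2.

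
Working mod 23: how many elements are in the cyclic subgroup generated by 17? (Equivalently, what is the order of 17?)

22

The order of 17 must divide p − 1 = 22 = 2 · 11.
Divisors: 1, 2, 11, 22.
Check each in increasing order: 17^1 ≡ 17;  17^2 ≡ 13;  17^11 ≡ 22;  17^22 ≡ 1.
Smallest exponent giving 1 is 22.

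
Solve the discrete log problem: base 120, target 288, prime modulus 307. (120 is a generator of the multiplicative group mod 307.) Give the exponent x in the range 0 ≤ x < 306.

195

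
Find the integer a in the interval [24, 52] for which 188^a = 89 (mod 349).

37

Compute 188^24 mod 349 = 249, then multiply by 188 repeatedly:
  188^24=249  188^25=46  188^26=272  188^27=182  188^28=14
  188^29=189  188^30=283  188^31=156  188^32=12  188^33=162
  188^34=93  188^35=34  188^36=110  188^37=89
Found 89 at exponent 37.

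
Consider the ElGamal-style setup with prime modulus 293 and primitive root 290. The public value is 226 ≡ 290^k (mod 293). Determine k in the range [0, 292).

164

Baby-step giant-step with m = ceil(sqrt(292)) = 18.
Baby table (290^j mod 293 for j=0..17):
  0:1  1:290  2:9  3:266  4:81  5:50  6:143  7:157
  8:115  9:241  10:156  11:118  12:232  13:183  14:37  15:182
  16:40  17:173
Giant step factor: 290^(-18) ≡ 35 (mod 293).
Scan 226·35^i mod 293 for i = 0, 1, …:
  i=0: 226   i=1: 292   i=2: 258   i=3: 240
  i=4: 196   i=5: 121   i=6: 133   i=7: 260
  i=8: 17   i=9: 9
Match at i=9, j=2: k = 9·18 + 2 = 164.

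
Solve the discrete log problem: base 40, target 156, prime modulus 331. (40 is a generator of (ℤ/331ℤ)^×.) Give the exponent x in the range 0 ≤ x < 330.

Baby-step giant-step with m = ceil(sqrt(330)) = 19.
Baby table (40^j mod 331 for j=0..18):
  0:1  1:40  2:276  3:117  4:46  5:185  6:118  7:86
  8:130  9:235  10:132  11:315  12:22  13:218  14:114  15:257
  16:19  17:98  18:279
Giant step factor: 40^(-19) ≡ 250 (mod 331).
Scan 156·250^i mod 331 for i = 0, 1, …:
  i=0: 156   i=1: 273   i=2: 64   i=3: 112
  i=4: 196   i=5: 12   i=6: 21   i=7: 285
  i=8: 85   i=9: 66     …   i=14: 56
  i=15: 98
Match at i=15, j=17: x = 15·19 + 17 = 302.

302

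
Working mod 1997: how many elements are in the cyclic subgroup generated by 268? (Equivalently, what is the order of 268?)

The order of 268 must divide p − 1 = 1996 = 2^2 · 499.
Divisors: 1, 2, 4, 499, 998, 1996.
Check each in increasing order: 268^1 ≡ 268;  268^2 ≡ 1929;  268^4 ≡ 630;  268^499 ≡ 1.
Smallest exponent giving 1 is 499.

499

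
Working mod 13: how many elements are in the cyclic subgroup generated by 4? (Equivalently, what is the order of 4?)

6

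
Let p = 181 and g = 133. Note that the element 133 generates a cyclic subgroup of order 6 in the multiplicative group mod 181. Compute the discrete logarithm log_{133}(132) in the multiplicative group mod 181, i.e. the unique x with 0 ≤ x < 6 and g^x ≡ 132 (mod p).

2

Successive powers of 133 modulo 181:
  133^0=1  133^1=133  133^2=132
So 133^2 ≡ 132 (mod 181), giving x = 2.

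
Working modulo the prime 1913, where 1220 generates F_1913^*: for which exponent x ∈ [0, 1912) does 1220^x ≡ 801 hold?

Baby-step giant-step with m = ceil(sqrt(1912)) = 44.
Baby table (1220^j mod 1913 for j=0..43):
  0:1  1:1220  2:86  3:1618  4:1657  5:1412  6:940  7:913
  8:494  9:85  10:398  11:1571  12:1707  13:1196  14:1414  15:1467
  16:1085  17:1817  18:1486  19:1309  20:1538  21:1620  22:271  23:1584
  24:350  25:401  26:1405  27:52  28:311  29:646  30:1877  31:79
  32:730  33:1055  34:1564  35:819  36:594  37:1566  38:1346  39:766
  40:976  41:834  42:1677  43:943
Giant step factor: 1220^(-44) ≡ 1009 (mod 1913).
Scan 801·1009^i mod 1913 for i = 0, 1, …:
  i=0: 801   i=1: 923   i=2: 1589   i=3: 207
  i=4: 346   i=5: 948   i=6: 32   i=7: 1680
  i=8: 202   i=9: 1040     …   i=18: 844
  i=19: 311
Match at i=19, j=28: x = 19·44 + 28 = 864.

864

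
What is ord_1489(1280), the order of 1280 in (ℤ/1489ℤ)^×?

372

The order of 1280 must divide p − 1 = 1488 = 2^4 · 3 · 31.
Divisors: 1, 2, 3, 4, 6, 8, 12, 16, 24, 31, 48, 62, 93, 124, 186, 248, 372, 496, 744, 1488.
Check each in increasing order: 1280^1 ≡ 1280;  1280^2 ≡ 500;  1280^3 ≡ 1219;  1280^4 ≡ 1337;  1280^6 ≡ 1428;  1280^8 ≡ 769;  1280^12 ≡ 743;  1280^16 ≡ 228;  1280^24 ≡ 1119;  1280^31 ≡ 22;  1280^48 ≡ 1401;  1280^62 ≡ 484;  1280^93 ≡ 225;  1280^124 ≡ 483;  1280^186 ≡ 1488;  1280^248 ≡ 1005;  1280^372 ≡ 1.
Smallest exponent giving 1 is 372.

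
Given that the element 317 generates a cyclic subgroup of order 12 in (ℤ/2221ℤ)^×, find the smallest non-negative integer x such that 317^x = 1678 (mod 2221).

Successive powers of 317 modulo 2221:
  317^0=1  317^1=317  317^2=544  317^3=1431  317^4=543  317^5=1114
  317^6=2220  317^7=1904  317^8=1677  317^9=790  317^10=1678
So 317^10 ≡ 1678 (mod 2221), giving x = 10.

10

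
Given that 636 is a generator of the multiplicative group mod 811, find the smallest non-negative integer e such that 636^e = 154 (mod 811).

415

Baby-step giant-step with m = ceil(sqrt(810)) = 29.
Baby table (636^j mod 811 for j=0..28):
  0:1  1:636  2:618  3:524  4:754  5:243  6:458  7:139
  8:5  9:747  10:657  11:187  12:526  13:404  14:668  15:695
  16:25  17:491  18:41  19:124  20:197  21:398  22:96  23:231
  24:125  25:22  26:205  27:620  28:174
Giant step factor: 636^(-29) ≡ 346 (mod 811).
Scan 154·346^i mod 811 for i = 0, 1, …:
  i=0: 154   i=1: 569   i=2: 612   i=3: 81
  i=4: 452   i=5: 680   i=6: 90   i=7: 322
  i=8: 305   i=9: 100     …   i=13: 778
  i=14: 747
Match at i=14, j=9: e = 14·29 + 9 = 415.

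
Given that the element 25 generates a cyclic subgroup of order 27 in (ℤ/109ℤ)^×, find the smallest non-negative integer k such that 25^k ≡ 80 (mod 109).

Successive powers of 25 modulo 109:
  25^0=1  25^1=25  25^2=80
So 25^2 ≡ 80 (mod 109), giving k = 2.

2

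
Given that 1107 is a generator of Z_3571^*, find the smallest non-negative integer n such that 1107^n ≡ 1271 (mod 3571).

2648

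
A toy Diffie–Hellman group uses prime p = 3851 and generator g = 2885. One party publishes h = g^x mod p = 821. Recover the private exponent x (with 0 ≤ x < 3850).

1792

Baby-step giant-step with m = ceil(sqrt(3850)) = 63.
Baby table (2885^j mod 3851 for j=0..62):
  0:1  1:2885  2:1214  3:1831  4:2714  5:807  6:2191  7:1544
  8:2684  9:2830  10:430  11:528  12:2135  13:1726  14:167  15:420
  16:2486  17:1548  18:2671  19:3835  20:52  21:3682  22:1512  23:2788
  24:2492  25:3454  26:2253  27:3268  28:932  29:822  30:3105  31:499
  32:3192  33:1179  34:982  35:2585  36:2189  37:3476  38:256  39:3019
  40:2704  41:2765  42:1604  43:2489  44:2501  45:2462  46:1626  47:492
  48:2252  49:383  50:3569  51:2842  52:391  53:3543  54:1001  55:3486
  56:2149  57:3606  58:1759  59:2948  60:1972  61:1293  62:2537
Giant step factor: 2885^(-63) ≡ 918 (mod 3851).
Scan 821·918^i mod 3851 for i = 0, 1, …:
  i=0: 821   i=1: 2733   i=2: 1893   i=3: 973
  i=4: 3633   i=5: 128   i=6: 1974   i=7: 2162
  i=8: 1451   i=9: 3423     …   i=27: 2023
  i=28: 932
Match at i=28, j=28: x = 28·63 + 28 = 1792.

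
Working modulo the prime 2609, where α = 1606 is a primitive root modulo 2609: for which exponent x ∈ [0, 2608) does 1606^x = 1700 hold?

798

Baby-step giant-step with m = ceil(sqrt(2608)) = 52.
Baby table (1606^j mod 2609 for j=0..51):
  0:1  1:1606  2:1544  3:1114  4:1919  5:685  6:1721  7:995
  8:1262  9:2188  10:2214  11:2226  12:626  13:891  14:1214  15:761
  16:1154  17:934  18:2438  19:1928  20:2094  21:2572  22:585  23:270
  24:526  25:2049  26:745  27:1548  28:2320  29:268  30:2532  31:1570
  32:1126  33:319  34:950  35:2044  36:542  37:1655  38:1968  39:1109
  40:1716  41:792  42:1369  43:1836  44:446  45:1410  46:2457  47:1134
  48:122  49:257  50:520  51:240
Giant step factor: 1606^(-52) ≡ 1165 (mod 2609).
Scan 1700·1165^i mod 2609 for i = 0, 1, …:
  i=0: 1700   i=1: 269   i=2: 305   i=3: 501
  i=4: 1858   i=5: 1709   i=6: 318   i=7: 2601
  i=8: 1116   i=9: 858     …   i=14: 927
  i=15: 2438
Match at i=15, j=18: x = 15·52 + 18 = 798.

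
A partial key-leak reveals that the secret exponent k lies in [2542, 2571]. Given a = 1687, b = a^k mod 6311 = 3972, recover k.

Compute 1687^2542 mod 6311 = 25, then multiply by 1687 repeatedly:
  1687^2542=25  1687^2543=4309  1687^2544=5322  1687^2545=3972
Found 3972 at exponent 2545.

2545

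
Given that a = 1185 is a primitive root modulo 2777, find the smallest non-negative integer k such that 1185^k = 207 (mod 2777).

Baby-step giant-step with m = ceil(sqrt(2776)) = 53.
Baby table (1185^j mod 2777 for j=0..52):
  0:1  1:1185  2:1840  3:455  4:437  5:1323  6:1527  7:1668
  8:2133  9:535  10:819  11:1342  12:1826  13:527  14:2447  15:507
  16:963  17:2585  18:194  19:2176  20:1504  21:2183  22:1468  23:1178
  24:1876  25:1460  26:29  27:1041  28:597  29:2087  30:1565  31:2266
  32:2628  33:1163  34:763  35:1630  36:1535  37:40  38:191  39:1398
  40:1538  41:818  42:157  43:2763  44:72  45:2010  46:1961  47:2213
  48:917  49:838  50:1641  51:685  52:841
Giant step factor: 1185^(-53) ≡ 1947 (mod 2777).
Scan 207·1947^i mod 2777 for i = 0, 1, …:
  i=0: 207   i=1: 364   i=2: 573   i=3: 2054
  i=4: 258   i=5: 2466   i=6: 2646   i=7: 427
  i=8: 1046   i=9: 1021     …   i=45: 2235
  i=46: 2763
Match at i=46, j=43: k = 46·53 + 43 = 2481.

2481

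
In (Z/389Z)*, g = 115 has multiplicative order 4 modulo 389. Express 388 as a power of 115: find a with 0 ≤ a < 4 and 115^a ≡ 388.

2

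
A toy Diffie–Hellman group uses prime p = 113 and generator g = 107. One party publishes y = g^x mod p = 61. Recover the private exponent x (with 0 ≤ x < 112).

Baby-step giant-step with m = ceil(sqrt(112)) = 11.
Baby table (107^j mod 113 for j=0..10):
  0:1  1:107  2:36  3:10  4:53  5:21  6:100  7:78
  8:97  9:96  10:102
Giant step factor: 107^(-11) ≡ 12 (mod 113).
Scan 61·12^i mod 113 for i = 0, 1, …:
  i=0: 61   i=1: 54   i=2: 83   i=3: 92
  i=4: 87   i=5: 27   i=6: 98   i=7: 46
  i=8: 100
Match at i=8, j=6: x = 8·11 + 6 = 94.

94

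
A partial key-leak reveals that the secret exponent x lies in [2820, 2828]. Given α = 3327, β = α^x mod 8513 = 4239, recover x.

Compute 3327^2820 mod 8513 = 6975, then multiply by 3327 repeatedly:
  3327^2820=6975  3327^2821=7900  3327^2822=3669  3327^2823=7634  3327^2824=4039
  3327^2825=4239
Found 4239 at exponent 2825.

2825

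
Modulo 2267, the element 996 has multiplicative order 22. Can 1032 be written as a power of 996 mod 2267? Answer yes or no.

no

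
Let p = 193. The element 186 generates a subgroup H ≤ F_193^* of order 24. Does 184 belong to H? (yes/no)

yes

⟨186⟩ has order 24; its elements mod 193 are {1, 7, 9, 12, 16, 43, 49, 55, 63, 81, 84, 85, 108, 109, 112, 130, 138, 144, 150, 177, 181, 184, 186, 192}.
184 is in this set.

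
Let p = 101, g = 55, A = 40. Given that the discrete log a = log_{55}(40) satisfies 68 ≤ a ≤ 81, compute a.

71

Compute 55^68 mod 101 = 88, then multiply by 55 repeatedly:
  55^68=88  55^69=93  55^70=65  55^71=40
Found 40 at exponent 71.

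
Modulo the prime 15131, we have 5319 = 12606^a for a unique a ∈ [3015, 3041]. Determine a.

Compute 12606^3015 mod 15131 = 7572, then multiply by 12606 repeatedly:
  12606^3015=7572  12606^3016=6284  12606^3017=5319
Found 5319 at exponent 3017.

3017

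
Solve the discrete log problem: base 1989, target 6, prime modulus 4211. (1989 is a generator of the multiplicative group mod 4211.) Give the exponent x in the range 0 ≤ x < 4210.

Baby-step giant-step with m = ceil(sqrt(4210)) = 65.
Baby table (1989^j mod 4211 for j=0..64):
  0:1  1:1989  2:1992  3:3748  4:1302  5:4124  6:3819  7:3558
  8:2382  9:423  10:3358  11:416  12:2068  13:3316  14:1098  15:2624
  16:1707  17:1157  18:2067  19:1327  20:3317  21:3087  22:405  23:1244
  24:2459  25:1980  26:935  27:2664  28:1258  29:828  30:391  31:2875
  32:4048  33:40  34:3762  35:3882  36:2535  37:1548  38:731  39:1164
  40:3357  41:2638  42:76  43:3779  44:4007  45:2711  46:2099  47:1810
  48:3896  49:904  50:4170  51:2671  52:2548  53:2139  54:1361  55:3567
  56:3439  57:1507  58:3402  59:3712  60:1285  61:3999  62:3643  63:3007
  64:1303
Giant step factor: 1989^(-65) ≡ 1583 (mod 4211).
Scan 6·1583^i mod 4211 for i = 0, 1, …:
  i=0: 6   i=1: 1076   i=2: 2064   i=3: 3787
  i=4: 2568   i=5: 1529   i=6: 3293   i=7: 3812
  i=8: 33   i=9: 1707
Match at i=9, j=16: x = 9·65 + 16 = 601.

601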